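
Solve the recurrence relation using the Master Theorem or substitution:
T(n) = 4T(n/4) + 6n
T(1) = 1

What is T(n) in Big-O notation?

By Master Theorem: a=4, b=4, f(n)=6n. Since log_4(4) = 1 and f(n) = Θ(n^1), Case 2 applies. T(n) = O(n log n).

Answer: O(n log n)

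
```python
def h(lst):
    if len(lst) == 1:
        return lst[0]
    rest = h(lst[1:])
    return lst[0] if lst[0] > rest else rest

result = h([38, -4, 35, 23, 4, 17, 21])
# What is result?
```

Recursive max over [38, -4, 35, 23, 4, 17, 21] = 38

Answer: 38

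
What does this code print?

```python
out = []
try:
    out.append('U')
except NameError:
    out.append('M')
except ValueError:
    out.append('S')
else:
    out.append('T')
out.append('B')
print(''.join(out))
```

Execution trace: 'U' (try body, no exception) → 'T' (else) → 'B' (after the try/except). Output: UTB

Answer: UTB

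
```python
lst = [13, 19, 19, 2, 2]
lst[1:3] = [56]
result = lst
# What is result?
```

Trace:
`lst = [13, 19, 19, 2, 2]` → lst = [13, 19, 19, 2, 2]
`lst[1:3] = [56]` → lst = [13, 56, 2, 2]
`result = lst` → result = [13, 56, 2, 2]
So result = [13, 56, 2, 2]

Answer: [13, 56, 2, 2]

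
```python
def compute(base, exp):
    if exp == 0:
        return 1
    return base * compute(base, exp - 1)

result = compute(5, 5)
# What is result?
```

compute(5, 5) = 5 * 5 * 5 * 5 * 5 = 3125

Answer: 3125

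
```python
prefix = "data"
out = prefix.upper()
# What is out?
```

Trace:
`prefix = "data"` → prefix = 'data'
`out = prefix.upper()` → out = 'DATA'
So out = 'DATA'

Answer: 'DATA'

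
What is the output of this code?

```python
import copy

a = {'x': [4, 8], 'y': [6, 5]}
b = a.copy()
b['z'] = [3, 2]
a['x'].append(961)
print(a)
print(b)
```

Key concept: shallow copy of dict with mutable values.
Step by step:
`a = {'x': [4, 8], 'y': [6, 5]}` → a = {'x': [4, 8], 'y': [6, 5]}
`b = a.copy()` → b = {'x': [4, 8], 'y': [6, 5]}
`b['z'] = [3, 2]` → b = {'x': [4, 8], 'y': [6, 5], 'z': [3, 2]}
`a['x'].append(961)` → a = {'x': [4, 8, 961], 'y': [6, 5]}; b = {'x': [4, 8, 961], 'y': [6, 5], 'z': [3, 2]}
`print(a)` → prints {'x': [4, 8, 961], 'y': [6, 5]}
`print(b)` → prints {'x': [4, 8, 961], 'y': [6, 5], 'z': [3, 2]}

Answer:
{'x': [4, 8, 961], 'y': [6, 5]}
{'x': [4, 8, 961], 'y': [6, 5], 'z': [3, 2]}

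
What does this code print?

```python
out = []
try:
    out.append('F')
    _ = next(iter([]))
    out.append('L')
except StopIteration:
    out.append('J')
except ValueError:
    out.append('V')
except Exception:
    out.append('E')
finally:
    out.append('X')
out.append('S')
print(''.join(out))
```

Execution trace: 'F' (try body) → 'J' (except StopIteration) → 'X' (finally) → 'S' (after the try/except). Output: FJXS

Answer: FJXS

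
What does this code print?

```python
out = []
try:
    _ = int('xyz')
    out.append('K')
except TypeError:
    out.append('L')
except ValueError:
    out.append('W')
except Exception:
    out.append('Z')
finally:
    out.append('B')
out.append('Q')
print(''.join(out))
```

Execution trace: 'W' (except ValueError) → 'B' (finally) → 'Q' (after the try/except). Output: WBQ

Answer: WBQ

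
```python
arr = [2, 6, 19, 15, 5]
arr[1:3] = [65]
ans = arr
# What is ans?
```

Trace:
`arr = [2, 6, 19, 15, 5]` → arr = [2, 6, 19, 15, 5]
`arr[1:3] = [65]` → arr = [2, 65, 15, 5]
`ans = arr` → ans = [2, 65, 15, 5]
So ans = [2, 65, 15, 5]

Answer: [2, 65, 15, 5]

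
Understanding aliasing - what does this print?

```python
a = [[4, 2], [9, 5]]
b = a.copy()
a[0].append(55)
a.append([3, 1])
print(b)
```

Key concept: shallow copy with nested lists.
Step by step:
`a = [[4, 2], [9, 5]]` → a = [[4, 2], [9, 5]]
`b = a.copy()` → b = [[4, 2], [9, 5]]
`a[0].append(55)` → a = [[4, 2, 55], [9, 5]]; b = [[4, 2, 55], [9, 5]]
`a.append([3, 1])` → a = [[4, 2, 55], [9, 5], [3, 1]]
`print(b)` → prints [[4, 2, 55], [9, 5]]

Answer: [[4, 2, 55], [9, 5]]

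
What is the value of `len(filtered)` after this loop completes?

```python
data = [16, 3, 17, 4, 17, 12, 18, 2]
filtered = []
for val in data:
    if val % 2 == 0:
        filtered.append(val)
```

Count even numbers in [16, 3, 17, 4, 17, 12, 18, 2]
`filtered` takes the values: [] → [16] → [16, 4] → [16, 4, 12] → [16, 4, 12, 18] → [16, 4, 12, 18, 2]
So `len(filtered)` = 5

Answer: 5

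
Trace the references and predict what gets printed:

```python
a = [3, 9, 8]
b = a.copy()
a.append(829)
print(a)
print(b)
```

Key concept: list.copy() creates independent copy.
Step by step:
`a = [3, 9, 8]` → a = [3, 9, 8]
`b = a.copy()` → b = [3, 9, 8]
`a.append(829)` → a = [3, 9, 8, 829]
`print(a)` → prints [3, 9, 8, 829]
`print(b)` → prints [3, 9, 8]

Answer:
[3, 9, 8, 829]
[3, 9, 8]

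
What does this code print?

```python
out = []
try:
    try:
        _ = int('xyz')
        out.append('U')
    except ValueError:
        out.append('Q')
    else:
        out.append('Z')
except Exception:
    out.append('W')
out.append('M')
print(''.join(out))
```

Execution trace: 'Q' (inner except ValueError) → 'M' (after the try/except). Output: QM

Answer: QM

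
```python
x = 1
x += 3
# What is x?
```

Trace:
`x = 1` → x = 1
`x += 3` → x = 4
So x = 4

Answer: 4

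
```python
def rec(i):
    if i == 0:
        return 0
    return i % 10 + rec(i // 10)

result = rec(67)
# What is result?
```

Sum of digits of 67: 7 + 6 = 13

Answer: 13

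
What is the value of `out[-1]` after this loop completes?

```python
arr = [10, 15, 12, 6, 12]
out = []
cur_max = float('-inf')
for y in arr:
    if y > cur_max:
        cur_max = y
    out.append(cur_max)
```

Running max ends at 15
`out` takes the values: [] → [10] → [10, 15] → [10, 15, 15] → [10, 15, 15, 15] → [10, 15, 15, 15, 15]
So `out[-1]` = 15

Answer: 15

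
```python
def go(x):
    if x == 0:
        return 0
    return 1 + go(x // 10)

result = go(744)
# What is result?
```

Count of digits of 744: 3

Answer: 3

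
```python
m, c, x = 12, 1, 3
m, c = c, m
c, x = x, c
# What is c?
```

Trace:
`m, c, x = 12, 1, 3` → m = 12; c = 1; x = 3
`m, c = c, m` → m = 1; c = 12
`c, x = x, c` → c = 3; x = 12
So c = 3

Answer: 3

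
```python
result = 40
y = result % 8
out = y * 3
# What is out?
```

Trace:
`result = 40` → result = 40
`y = result % 8` → y = 0
`out = y * 3` → out = 0
So out = 0

Answer: 0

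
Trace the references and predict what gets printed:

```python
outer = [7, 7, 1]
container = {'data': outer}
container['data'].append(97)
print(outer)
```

Key concept: dict holds reference to list.
Step by step:
`outer = [7, 7, 1]` → outer = [7, 7, 1]
`container = {'data': outer}` → container = {'data': [7, 7, 1]}
`container['data'].append(97)` → outer = [7, 7, 1, 97]; container = {'data': [7, 7, 1, 97]}
`print(outer)` → prints [7, 7, 1, 97]

Answer: [7, 7, 1, 97]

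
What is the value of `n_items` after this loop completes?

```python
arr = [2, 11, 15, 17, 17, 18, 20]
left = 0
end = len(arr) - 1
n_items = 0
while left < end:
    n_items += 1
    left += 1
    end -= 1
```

Iterations until pointers meet (list length 7)
`n_items` takes the values: 0 → 1 → 2 → 3

Answer: 3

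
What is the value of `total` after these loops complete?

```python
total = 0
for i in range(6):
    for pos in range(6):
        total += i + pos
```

Sum of all i+pos for i,pos in 6x6
`total` takes the values: 0 → 1 → 3 → 6 → 10 → 15 → 16 → 18 → 21 → 25 → 30 → 36 → 38 → 41 → 45 → 50 → 56 → 63 → 66 → 70 → 75 → 81 → 88 → 96 → 100 → 105 → 111 → 118 → 126 → 135 → 140 → 146 → 153 → 161 → 170 → 180

Answer: 180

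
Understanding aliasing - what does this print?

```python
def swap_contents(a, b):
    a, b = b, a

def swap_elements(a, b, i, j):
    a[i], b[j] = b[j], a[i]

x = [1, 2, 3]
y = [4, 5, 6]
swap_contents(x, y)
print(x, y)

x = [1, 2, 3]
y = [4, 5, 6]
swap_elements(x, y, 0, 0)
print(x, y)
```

Key concept: parameter rebinding vs mutation.
Step by step:
`x = [1, 2, 3]` → x = [1, 2, 3]
`y = [4, 5, 6]` → y = [4, 5, 6]
`swap_contents(x, y)` → no visible change to tracked variables
`print(x, y)` → prints [1, 2, 3] [4, 5, 6]
`x = [1, 2, 3]` → x = [1, 2, 3]
`y = [4, 5, 6]` → y = [4, 5, 6]
`swap_elements(x, y, 0, 0)` → x = [4, 2, 3]; y = [1, 5, 6]
`print(x, y)` → prints [4, 2, 3] [1, 5, 6]

Answer:
[1, 2, 3] [4, 5, 6]
[4, 2, 3] [1, 5, 6]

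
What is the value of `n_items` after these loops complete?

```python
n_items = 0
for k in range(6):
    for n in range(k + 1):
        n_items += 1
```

Triangle: 1 + 2 + ... + 6
`n_items` takes the values: 0 → 1 → 2 → 3 → 4 → 5 → 6 → 7 → 8 → 9 → 10 → 11 → 12 → 13 → 14 → 15 → 16 → 17 → 18 → 19 → 20 → 21

Answer: 21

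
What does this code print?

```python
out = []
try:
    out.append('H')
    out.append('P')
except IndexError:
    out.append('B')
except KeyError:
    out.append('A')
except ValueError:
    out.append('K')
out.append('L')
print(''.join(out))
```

Execution trace: 'H' (try body) → 'P' (try body, no exception) → 'L' (after the try/except). Output: HPL

Answer: HPL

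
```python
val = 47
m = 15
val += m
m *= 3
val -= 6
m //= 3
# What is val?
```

Trace:
`val = 47` → val = 47
`m = 15` → m = 15
`val += m` → val = 62
`m *= 3` → m = 45
`val -= 6` → val = 56
`m //= 3` → m = 15
So val = 56

Answer: 56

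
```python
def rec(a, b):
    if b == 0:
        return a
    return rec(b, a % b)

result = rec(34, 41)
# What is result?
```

rec(34, 41) -> rec(41, 34) -> rec(34, 7) -> rec(7, 6) -> rec(6, 1) -> rec(1, 0) -> 1

Answer: 1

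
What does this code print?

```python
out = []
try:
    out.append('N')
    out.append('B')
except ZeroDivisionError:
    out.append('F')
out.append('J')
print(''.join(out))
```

Execution trace: 'N' (try body) → 'B' (try body, no exception) → 'J' (after the try/except). Output: NBJ

Answer: NBJ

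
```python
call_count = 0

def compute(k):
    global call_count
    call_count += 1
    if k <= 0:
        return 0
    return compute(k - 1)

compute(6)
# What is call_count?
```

Linear recursion stepping by 1: 7 calls from k=6 down to ≤0.

Answer: 7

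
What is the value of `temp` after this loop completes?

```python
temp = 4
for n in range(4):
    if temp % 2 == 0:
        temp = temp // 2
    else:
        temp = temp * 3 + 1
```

Collatz-style transformation from 4
`temp` takes the values: 4 → 2 → 1 → 4 → 2

Answer: 2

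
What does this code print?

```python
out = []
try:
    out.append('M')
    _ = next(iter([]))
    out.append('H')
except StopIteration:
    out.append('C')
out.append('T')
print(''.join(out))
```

Execution trace: 'M' (try body) → 'C' (except StopIteration) → 'T' (after the try/except). Output: MCT

Answer: MCT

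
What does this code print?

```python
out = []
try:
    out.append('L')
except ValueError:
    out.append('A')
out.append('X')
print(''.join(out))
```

Execution trace: 'L' (try body, no exception) → 'X' (after the try/except). Output: LX

Answer: LX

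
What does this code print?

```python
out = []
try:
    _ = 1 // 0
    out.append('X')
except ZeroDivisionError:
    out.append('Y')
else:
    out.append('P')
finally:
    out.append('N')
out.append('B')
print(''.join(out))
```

Execution trace: 'Y' (except ZeroDivisionError) → 'N' (finally) → 'B' (after the try/except). Output: YNB

Answer: YNB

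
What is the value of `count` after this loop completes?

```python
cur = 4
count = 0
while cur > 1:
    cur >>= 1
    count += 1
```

Count right shifts until 1
`count` takes the values: 0 → 1 → 2

Answer: 2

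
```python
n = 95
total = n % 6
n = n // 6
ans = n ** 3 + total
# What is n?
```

Trace:
`n = 95` → n = 95
`total = n % 6` → total = 5
`n = n // 6` → n = 15
`ans = n ** 3 + total` → ans = 3380
So n = 15

Answer: 15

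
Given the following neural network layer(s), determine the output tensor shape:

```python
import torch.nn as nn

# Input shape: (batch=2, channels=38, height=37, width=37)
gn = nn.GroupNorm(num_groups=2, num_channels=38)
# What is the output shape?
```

Input: (2, 38, 37, 37) -> Output: (2, 38, 37, 37)

Answer: (2, 38, 37, 37)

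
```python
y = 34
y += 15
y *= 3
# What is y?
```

Trace:
`y = 34` → y = 34
`y += 15` → y = 49
`y *= 3` → y = 147
So y = 147

Answer: 147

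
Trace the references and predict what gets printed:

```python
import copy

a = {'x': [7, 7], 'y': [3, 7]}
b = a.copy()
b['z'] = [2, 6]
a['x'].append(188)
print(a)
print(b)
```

Key concept: shallow copy of dict with mutable values.
Step by step:
`a = {'x': [7, 7], 'y': [3, 7]}` → a = {'x': [7, 7], 'y': [3, 7]}
`b = a.copy()` → b = {'x': [7, 7], 'y': [3, 7]}
`b['z'] = [2, 6]` → b = {'x': [7, 7], 'y': [3, 7], 'z': [2, 6]}
`a['x'].append(188)` → a = {'x': [7, 7, 188], 'y': [3, 7]}; b = {'x': [7, 7, 188], 'y': [3, 7], 'z': [2, 6]}
`print(a)` → prints {'x': [7, 7, 188], 'y': [3, 7]}
`print(b)` → prints {'x': [7, 7, 188], 'y': [3, 7], 'z': [2, 6]}

Answer:
{'x': [7, 7, 188], 'y': [3, 7]}
{'x': [7, 7, 188], 'y': [3, 7], 'z': [2, 6]}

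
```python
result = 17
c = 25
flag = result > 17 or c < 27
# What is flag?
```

Trace:
`result = 17` → result = 17
`c = 25` → c = 25
`flag = result > 17 or c < 27` → flag = True
So flag = True

Answer: True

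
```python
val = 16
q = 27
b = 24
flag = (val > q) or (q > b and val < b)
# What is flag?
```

Trace:
`val = 16` → val = 16
`q = 27` → q = 27
`b = 24` → b = 24
`flag = (val > q) or (q > b and val < b)` → flag = True
So flag = True

Answer: True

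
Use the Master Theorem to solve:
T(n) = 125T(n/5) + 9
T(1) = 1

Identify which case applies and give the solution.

a=125, b=5, f(n)=9. log_5(125) = 3. Since c=0 < 3, Case 1 applies: T(n) = Θ(n^log_b(a)) = O(n^3).

Answer: O(n^3) - Case 1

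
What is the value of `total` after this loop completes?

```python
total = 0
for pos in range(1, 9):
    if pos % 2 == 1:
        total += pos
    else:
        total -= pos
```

Add odd, subtract even
`total` takes the values: 0 → 1 → -1 → 2 → -2 → 3 → -3 → 4 → -4

Answer: -4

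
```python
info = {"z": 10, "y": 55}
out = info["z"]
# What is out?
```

Trace:
`info = {"z": 10, "y": 55}` → info = {'z': 10, 'y': 55}
`out = info["z"]` → out = 10
So out = 10

Answer: 10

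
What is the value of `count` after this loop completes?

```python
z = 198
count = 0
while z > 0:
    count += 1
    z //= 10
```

Count digits by repeated division by 10
`count` takes the values: 0 → 1 → 2 → 3

Answer: 3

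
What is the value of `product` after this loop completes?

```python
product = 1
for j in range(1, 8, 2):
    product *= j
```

Product of 1, 3, 5, ... up to 7
`product` takes the values: 1 → 3 → 15 → 105

Answer: 105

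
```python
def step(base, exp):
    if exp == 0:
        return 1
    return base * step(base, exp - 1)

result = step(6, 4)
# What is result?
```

step(6, 4) = 6 * 6 * 6 * 6 = 1296

Answer: 1296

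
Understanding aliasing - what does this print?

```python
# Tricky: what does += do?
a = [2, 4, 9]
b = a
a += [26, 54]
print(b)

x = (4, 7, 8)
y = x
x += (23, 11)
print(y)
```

Key concept: += behavior differs for mutable vs immutable.
Step by step:
`a = [2, 4, 9]` → a = [2, 4, 9]
`b = a` → b = [2, 4, 9] (same object as a)
`a += [26, 54]` → a = [2, 4, 9, 26, 54] (same object as b); b = [2, 4, 9, 26, 54] (same object as a)
`print(b)` → prints [2, 4, 9, 26, 54]
`x = (4, 7, 8)` → x = (4, 7, 8)
`y = x` → y = (4, 7, 8)
`x += (23, 11)` → x = (4, 7, 8, 23, 11)
`print(y)` → prints (4, 7, 8)

Answer:
[2, 4, 9, 26, 54]
(4, 7, 8)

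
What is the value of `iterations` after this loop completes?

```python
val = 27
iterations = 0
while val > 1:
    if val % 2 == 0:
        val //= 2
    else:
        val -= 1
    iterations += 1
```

Steps to reduce 27 to 1
`iterations` takes the values: 0 → 1 → 2 → 3 → 4 → 5 → 6 → 7

Answer: 7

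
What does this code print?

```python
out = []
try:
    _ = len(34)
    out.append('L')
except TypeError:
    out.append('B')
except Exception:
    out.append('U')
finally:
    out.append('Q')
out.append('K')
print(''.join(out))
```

Execution trace: 'B' (except TypeError) → 'Q' (finally) → 'K' (after the try/except). Output: BQK

Answer: BQK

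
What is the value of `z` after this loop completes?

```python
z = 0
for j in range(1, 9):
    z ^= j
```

XOR of 1 to 8
`z` takes the values: 0 → 1 → 3 → 0 → 4 → 1 → 7 → 0 → 8

Answer: 8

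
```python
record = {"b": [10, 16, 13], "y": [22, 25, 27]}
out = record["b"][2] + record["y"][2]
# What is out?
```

Trace:
`record = {"b": [10, 16, 13], "y": [22, 25, 27]}` → record = {'b': [10, 16, 13], 'y': [22, 25, 27]}
`out = record["b"][2] + record["y"][2]` → out = 40
So out = 40

Answer: 40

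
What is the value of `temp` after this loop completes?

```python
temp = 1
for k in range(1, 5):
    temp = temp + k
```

Start at 1, add 1 through 4
`temp` takes the values: 1 → 2 → 4 → 7 → 11

Answer: 11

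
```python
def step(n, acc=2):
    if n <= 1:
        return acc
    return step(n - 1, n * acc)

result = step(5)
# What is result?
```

Accumulator trace (n, acc): (5, 2) -> (4, 10) -> (3, 40) -> (2, 120) -> (1, 240) -> return 240

Answer: 240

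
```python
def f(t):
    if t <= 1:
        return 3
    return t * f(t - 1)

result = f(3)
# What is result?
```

f(3) = 3 * 2 * 3 = 18

Answer: 18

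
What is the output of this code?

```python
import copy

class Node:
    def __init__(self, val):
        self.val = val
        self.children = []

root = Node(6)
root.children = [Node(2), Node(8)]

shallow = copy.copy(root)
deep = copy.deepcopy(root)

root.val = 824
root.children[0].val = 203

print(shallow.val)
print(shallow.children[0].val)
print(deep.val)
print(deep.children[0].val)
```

Key concept: deep copy with custom objects.
Step by step:
`root = Node(6)` → root = Node(val=6, children=[])
`root.children = [Node(2), Node(8)]` → root = Node(val=6, children=[Node(val=2, children=[]), Node(val=8, children=[])])
`shallow = copy.copy(root)` → shallow = Node(val=6, children=[Node(val=2, children=[]), Node(val=8, children=[])])
`deep = copy.deepcopy(root)` → deep = Node(val=6, children=[Node(val=2, children=[]), Node(val=8, children=[])])
`root.val = 824` → root = Node(val=824, children=[Node(val=2, children=[]), Node(val=8, children=[])])
`root.children[0].val = 203` → root = Node(val=824, children=[Node(val=203, children=[]), Node(val=8, children=[])]); shallow = Node(val=6, children=[Node(val=203, children=[]), Node(val=8, children=[])])
`print(shallow.val)` → prints 6
`print(shallow.children[0].val)` → prints 203
`print(deep.val)` → prints 6
`print(deep.children[0].val)` → prints 2

Answer:
6
203
6
2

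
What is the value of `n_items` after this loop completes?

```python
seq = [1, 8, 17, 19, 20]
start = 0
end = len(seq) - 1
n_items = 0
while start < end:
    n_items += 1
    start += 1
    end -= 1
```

Iterations until pointers meet (list length 5)
`n_items` takes the values: 0 → 1 → 2

Answer: 2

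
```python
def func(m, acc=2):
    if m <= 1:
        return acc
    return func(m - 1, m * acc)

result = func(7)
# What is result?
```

Accumulator trace (n, acc): (7, 2) -> (6, 14) -> (5, 84) -> (4, 420) -> (3, 1680) -> (2, 5040) -> (1, 10080) -> return 10080

Answer: 10080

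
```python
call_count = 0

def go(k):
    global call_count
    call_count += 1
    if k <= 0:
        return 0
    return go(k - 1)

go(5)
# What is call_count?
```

Linear recursion stepping by 1: 6 calls from k=5 down to ≤0.

Answer: 6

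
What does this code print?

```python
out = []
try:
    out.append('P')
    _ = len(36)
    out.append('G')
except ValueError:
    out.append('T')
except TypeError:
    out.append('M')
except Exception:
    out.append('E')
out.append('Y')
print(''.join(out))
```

Execution trace: 'P' (try body) → 'M' (except TypeError) → 'Y' (after the try/except). Output: PMY

Answer: PMY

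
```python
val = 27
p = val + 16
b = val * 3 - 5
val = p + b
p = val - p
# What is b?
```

Trace:
`val = 27` → val = 27
`p = val + 16` → p = 43
`b = val * 3 - 5` → b = 76
`val = p + b` → val = 119
`p = val - p` → p = 76
So b = 76

Answer: 76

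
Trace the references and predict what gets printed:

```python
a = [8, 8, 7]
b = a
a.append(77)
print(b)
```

Key concept: basic list aliasing.
Step by step:
`a = [8, 8, 7]` → a = [8, 8, 7]
`b = a` → b = [8, 8, 7] (same object as a)
`a.append(77)` → a = [8, 8, 7, 77] (same object as b); b = [8, 8, 7, 77] (same object as a)
`print(b)` → prints [8, 8, 7, 77]

Answer: [8, 8, 7, 77]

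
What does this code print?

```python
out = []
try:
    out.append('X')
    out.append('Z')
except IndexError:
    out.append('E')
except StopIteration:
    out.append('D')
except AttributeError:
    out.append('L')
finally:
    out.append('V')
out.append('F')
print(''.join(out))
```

Execution trace: 'X' (try body) → 'Z' (try body, no exception) → 'V' (finally) → 'F' (after the try/except). Output: XZVF

Answer: XZVF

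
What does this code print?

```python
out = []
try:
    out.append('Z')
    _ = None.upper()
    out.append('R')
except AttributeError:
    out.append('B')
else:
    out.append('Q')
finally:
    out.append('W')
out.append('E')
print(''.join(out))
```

Execution trace: 'Z' (try body) → 'B' (except AttributeError) → 'W' (finally) → 'E' (after the try/except). Output: ZBWE

Answer: ZBWE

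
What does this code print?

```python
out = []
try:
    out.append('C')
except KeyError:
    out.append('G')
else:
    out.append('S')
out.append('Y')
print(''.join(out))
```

Execution trace: 'C' (try body, no exception) → 'S' (else) → 'Y' (after the try/except). Output: CSY

Answer: CSY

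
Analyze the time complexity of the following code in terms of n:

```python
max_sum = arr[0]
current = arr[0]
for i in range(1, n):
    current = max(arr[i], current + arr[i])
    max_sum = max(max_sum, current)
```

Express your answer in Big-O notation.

This is Kadane's algorithm for maximum subarray. Time complexity: O(n).

Answer: O(n)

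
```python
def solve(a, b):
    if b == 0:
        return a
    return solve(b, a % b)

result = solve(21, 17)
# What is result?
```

solve(21, 17) -> solve(17, 4) -> solve(4, 1) -> solve(1, 0) -> 1

Answer: 1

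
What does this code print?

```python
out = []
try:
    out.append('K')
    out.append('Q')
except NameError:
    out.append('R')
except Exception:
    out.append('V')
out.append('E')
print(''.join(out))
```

Execution trace: 'K' (try body) → 'Q' (try body, no exception) → 'E' (after the try/except). Output: KQE

Answer: KQE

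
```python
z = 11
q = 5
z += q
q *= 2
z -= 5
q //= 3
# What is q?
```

Trace:
`z = 11` → z = 11
`q = 5` → q = 5
`z += q` → z = 16
`q *= 2` → q = 10
`z -= 5` → z = 11
`q //= 3` → q = 3
So q = 3

Answer: 3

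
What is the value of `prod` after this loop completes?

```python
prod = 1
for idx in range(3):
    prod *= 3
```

3^3 = 27
`prod` takes the values: 1 → 3 → 9 → 27

Answer: 27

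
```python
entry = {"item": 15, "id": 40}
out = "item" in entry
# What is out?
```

Trace:
`entry = {"item": 15, "id": 40}` → entry = {'item': 15, 'id': 40}
`out = "item" in entry` → out = True
So out = True

Answer: True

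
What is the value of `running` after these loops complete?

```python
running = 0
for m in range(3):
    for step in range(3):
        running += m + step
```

Sum of all m+step for m,step in 3x3
`running` takes the values: 0 → 1 → 3 → 4 → 6 → 9 → 11 → 14 → 18

Answer: 18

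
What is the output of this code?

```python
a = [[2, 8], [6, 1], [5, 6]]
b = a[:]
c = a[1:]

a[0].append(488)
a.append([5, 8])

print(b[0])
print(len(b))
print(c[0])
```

Key concept: slice with nested mutation.
Step by step:
`a = [[2, 8], [6, 1], [5, 6]]` → a = [[2, 8], [6, 1], [5, 6]]
`b = a[:]` → b = [[2, 8], [6, 1], [5, 6]]
`c = a[1:]` → c = [[6, 1], [5, 6]]
`a[0].append(488)` → a = [[2, 8, 488], [6, 1], [5, 6]]; b = [[2, 8, 488], [6, 1], [5, 6]]
`a.append([5, 8])` → a = [[2, 8, 488], [6, 1], [5, 6], [5, 8]]
`print(b[0])` → prints [2, 8, 488]
`print(len(b))` → prints 3
`print(c[0])` → prints [6, 1]

Answer:
[2, 8, 488]
3
[6, 1]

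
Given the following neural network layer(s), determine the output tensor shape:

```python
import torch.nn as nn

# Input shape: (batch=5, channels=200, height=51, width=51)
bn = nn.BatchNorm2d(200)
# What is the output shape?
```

Input: (5, 200, 51, 51) -> Output: (5, 200, 51, 51)

Answer: (5, 200, 51, 51)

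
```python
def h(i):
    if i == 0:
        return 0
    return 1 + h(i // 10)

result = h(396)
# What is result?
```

Count of digits of 396: 3

Answer: 3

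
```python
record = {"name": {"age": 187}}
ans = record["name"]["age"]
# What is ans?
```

Trace:
`record = {"name": {"age": 187}}` → record = {'name': {'age': 187}}
`ans = record["name"]["age"]` → ans = 187
So ans = 187

Answer: 187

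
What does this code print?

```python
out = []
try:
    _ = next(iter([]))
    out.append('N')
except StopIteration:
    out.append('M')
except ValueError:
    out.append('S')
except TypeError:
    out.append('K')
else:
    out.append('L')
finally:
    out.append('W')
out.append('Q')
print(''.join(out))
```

Execution trace: 'M' (except StopIteration) → 'W' (finally) → 'Q' (after the try/except). Output: MWQ

Answer: MWQ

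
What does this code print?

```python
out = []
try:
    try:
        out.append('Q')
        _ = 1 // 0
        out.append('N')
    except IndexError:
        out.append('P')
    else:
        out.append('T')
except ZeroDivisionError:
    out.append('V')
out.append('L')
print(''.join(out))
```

Execution trace: 'Q' (try body) → 'V' (outer except ZeroDivisionError) → 'L' (after the try/except). Output: QVL

Answer: QVL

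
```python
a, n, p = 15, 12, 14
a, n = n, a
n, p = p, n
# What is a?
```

Trace:
`a, n, p = 15, 12, 14` → a = 15; n = 12; p = 14
`a, n = n, a` → a = 12; n = 15
`n, p = p, n` → n = 14; p = 15
So a = 12

Answer: 12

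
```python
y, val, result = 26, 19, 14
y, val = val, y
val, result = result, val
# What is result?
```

Trace:
`y, val, result = 26, 19, 14` → y = 26; val = 19; result = 14
`y, val = val, y` → y = 19; val = 26
`val, result = result, val` → val = 14; result = 26
So result = 26

Answer: 26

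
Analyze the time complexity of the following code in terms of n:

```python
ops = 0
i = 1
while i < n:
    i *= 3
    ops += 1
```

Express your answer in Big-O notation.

Each loop level contributes: log n. Multiplying the contributions gives O(log n).

Answer: O(log n)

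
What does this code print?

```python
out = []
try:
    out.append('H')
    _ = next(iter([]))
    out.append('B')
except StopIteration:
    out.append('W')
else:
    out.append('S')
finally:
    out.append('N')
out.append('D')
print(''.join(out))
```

Execution trace: 'H' (try body) → 'W' (except StopIteration) → 'N' (finally) → 'D' (after the try/except). Output: HWND

Answer: HWND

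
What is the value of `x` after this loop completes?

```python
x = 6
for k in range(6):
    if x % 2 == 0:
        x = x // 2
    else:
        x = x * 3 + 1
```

Collatz-style transformation from 6
`x` takes the values: 6 → 3 → 10 → 5 → 16 → 8 → 4

Answer: 4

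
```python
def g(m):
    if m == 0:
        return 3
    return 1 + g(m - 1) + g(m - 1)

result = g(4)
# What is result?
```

g(m) = 1 + 2·g(m-1), g(0)=3. Closed form: (3+1)·2^4 - 1 = 63.

Answer: 63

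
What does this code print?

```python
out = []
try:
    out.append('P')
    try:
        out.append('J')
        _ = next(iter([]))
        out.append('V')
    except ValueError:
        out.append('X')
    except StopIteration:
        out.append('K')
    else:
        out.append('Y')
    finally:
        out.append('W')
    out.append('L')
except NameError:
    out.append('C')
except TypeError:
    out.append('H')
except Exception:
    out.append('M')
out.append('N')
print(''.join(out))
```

Execution trace: 'P' (try body) → 'J' (inner try body) → 'K' (inner except StopIteration) → 'W' (inner finally) → 'L' (try body, no exception) → 'N' (after the try/except). Output: PJKWLN

Answer: PJKWLN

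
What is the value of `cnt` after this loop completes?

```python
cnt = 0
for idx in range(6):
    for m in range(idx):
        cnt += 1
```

Triangle number: 0+1+2+...+5
`cnt` takes the values: 0 → 1 → 2 → 3 → 4 → 5 → 6 → 7 → 8 → 9 → 10 → 11 → 12 → 13 → 14 → 15

Answer: 15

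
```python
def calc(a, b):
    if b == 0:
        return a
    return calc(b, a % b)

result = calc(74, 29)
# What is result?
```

calc(74, 29) -> calc(29, 16) -> calc(16, 13) -> calc(13, 3) -> calc(3, 1) -> calc(1, 0) -> 1

Answer: 1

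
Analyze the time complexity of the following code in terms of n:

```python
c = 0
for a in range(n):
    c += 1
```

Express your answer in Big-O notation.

Each loop level contributes: n. Multiplying the contributions gives O(n).

Answer: O(n)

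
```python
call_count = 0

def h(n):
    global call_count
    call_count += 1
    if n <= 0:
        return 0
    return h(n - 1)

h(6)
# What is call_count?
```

Linear recursion stepping by 1: 7 calls from n=6 down to ≤0.

Answer: 7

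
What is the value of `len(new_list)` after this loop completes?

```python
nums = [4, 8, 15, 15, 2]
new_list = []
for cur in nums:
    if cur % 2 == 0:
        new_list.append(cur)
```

Count even numbers in [4, 8, 15, 15, 2]
`new_list` takes the values: [] → [4] → [4, 8] → [4, 8, 2]
So `len(new_list)` = 3

Answer: 3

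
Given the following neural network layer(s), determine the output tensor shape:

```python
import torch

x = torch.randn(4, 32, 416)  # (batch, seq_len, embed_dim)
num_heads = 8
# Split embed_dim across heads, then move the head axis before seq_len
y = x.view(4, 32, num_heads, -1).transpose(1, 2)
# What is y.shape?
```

Input: (4, 32, 416) -> head_dim = 416 // 8 = 52; after view: (4, 32, 8, 52) -> after transpose(1, 2): (4, 8, 32, 52) -> Output: (4, 8, 32, 52)

Answer: (4, 8, 32, 52)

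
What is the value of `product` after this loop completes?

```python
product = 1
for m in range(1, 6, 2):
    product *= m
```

Product of 1, 3, 5, ... up to 5
`product` takes the values: 1 → 3 → 15

Answer: 15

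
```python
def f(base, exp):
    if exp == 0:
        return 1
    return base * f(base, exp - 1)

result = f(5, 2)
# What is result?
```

f(5, 2) = 5 * 5 = 25

Answer: 25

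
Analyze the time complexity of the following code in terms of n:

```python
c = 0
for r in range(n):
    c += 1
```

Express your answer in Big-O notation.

Each loop level contributes: n. Multiplying the contributions gives O(n).

Answer: O(n)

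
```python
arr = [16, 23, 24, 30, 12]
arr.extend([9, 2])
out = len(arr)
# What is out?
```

Trace:
`arr = [16, 23, 24, 30, 12]` → arr = [16, 23, 24, 30, 12]
`arr.extend([9, 2])` → arr = [16, 23, 24, 30, 12, 9, 2]
`out = len(arr)` → out = 7
So out = 7

Answer: 7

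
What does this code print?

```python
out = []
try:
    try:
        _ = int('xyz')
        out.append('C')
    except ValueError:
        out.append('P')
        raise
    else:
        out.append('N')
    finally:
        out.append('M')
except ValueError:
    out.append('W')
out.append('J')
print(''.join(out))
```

Execution trace: 'P' (inner except ValueError) → 'M' (inner finally) → 'W' (outer except ValueError) → 'J' (after the try/except). Output: PMWJ

Answer: PMWJ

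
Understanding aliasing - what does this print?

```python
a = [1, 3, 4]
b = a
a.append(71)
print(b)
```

Key concept: basic list aliasing.
Step by step:
`a = [1, 3, 4]` → a = [1, 3, 4]
`b = a` → b = [1, 3, 4] (same object as a)
`a.append(71)` → a = [1, 3, 4, 71] (same object as b); b = [1, 3, 4, 71] (same object as a)
`print(b)` → prints [1, 3, 4, 71]

Answer: [1, 3, 4, 71]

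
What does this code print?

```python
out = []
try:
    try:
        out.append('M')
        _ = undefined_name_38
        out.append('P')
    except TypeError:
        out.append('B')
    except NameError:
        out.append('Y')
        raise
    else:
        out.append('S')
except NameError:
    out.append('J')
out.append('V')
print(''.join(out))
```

Execution trace: 'M' (inner try body) → 'Y' (inner except NameError) → 'J' (outer except NameError) → 'V' (after the try/except). Output: MYJV

Answer: MYJV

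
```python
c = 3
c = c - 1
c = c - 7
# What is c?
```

Trace:
`c = 3` → c = 3
`c = c - 1` → c = 2
`c = c - 7` → c = -5
So c = -5

Answer: -5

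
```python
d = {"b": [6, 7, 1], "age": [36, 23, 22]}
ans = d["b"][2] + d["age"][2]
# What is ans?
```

Trace:
`d = {"b": [6, 7, 1], "age": [36, 23, 22]}` → d = {'b': [6, 7, 1], 'age': [36, 23, 22]}
`ans = d["b"][2] + d["age"][2]` → ans = 23
So ans = 23

Answer: 23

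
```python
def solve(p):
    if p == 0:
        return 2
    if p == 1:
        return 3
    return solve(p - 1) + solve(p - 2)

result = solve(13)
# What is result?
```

Build up from base cases: solve(0)=2, solve(1)=3, solve(2)=5, solve(3)=8, solve(4)=13, solve(5)=21, solve(6)=34, ..., solve(13)=987

Answer: 987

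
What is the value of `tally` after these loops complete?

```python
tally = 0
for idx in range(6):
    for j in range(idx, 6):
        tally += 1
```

Upper triangle: 6 + 5 + ... + 1
`tally` takes the values: 0 → 1 → 2 → 3 → 4 → 5 → 6 → 7 → 8 → 9 → 10 → 11 → 12 → 13 → 14 → 15 → 16 → 17 → 18 → 19 → 20 → 21

Answer: 21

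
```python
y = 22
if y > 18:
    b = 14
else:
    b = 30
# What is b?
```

Trace:
`y = 22` → y = 22
`if y > 18: ...` → y > 18 is True → b = 14
So b = 14

Answer: 14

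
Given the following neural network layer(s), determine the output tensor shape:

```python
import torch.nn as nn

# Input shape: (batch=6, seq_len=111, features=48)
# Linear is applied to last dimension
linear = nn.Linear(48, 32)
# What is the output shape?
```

Input: (6, 111, 48) -> Output: (6, 111, 32)

Answer: (6, 111, 32)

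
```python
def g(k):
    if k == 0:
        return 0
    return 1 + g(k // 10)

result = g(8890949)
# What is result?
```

Count of digits of 8890949: 7

Answer: 7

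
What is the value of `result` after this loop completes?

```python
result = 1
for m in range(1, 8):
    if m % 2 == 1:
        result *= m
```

Product of odd numbers 1 to 7
`result` takes the values: 1 → 3 → 15 → 105

Answer: 105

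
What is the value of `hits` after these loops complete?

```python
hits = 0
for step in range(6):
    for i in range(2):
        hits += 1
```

6 * 2 = 12
`hits` takes the values: 0 → 1 → 2 → 3 → 4 → 5 → 6 → 7 → 8 → 9 → 10 → 11 → 12

Answer: 12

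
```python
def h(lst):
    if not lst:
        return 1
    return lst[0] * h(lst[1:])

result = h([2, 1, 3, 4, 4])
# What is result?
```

Product over [2, 1, 3, 4, 4] = 2 * 1 * 3 * 4 * 4 = 96

Answer: 96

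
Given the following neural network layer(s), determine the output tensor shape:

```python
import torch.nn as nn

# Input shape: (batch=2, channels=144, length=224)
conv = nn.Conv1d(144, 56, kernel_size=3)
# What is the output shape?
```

Input: (2, 144, 224) -> Output: (2, 56, 222)

Answer: (2, 56, 222)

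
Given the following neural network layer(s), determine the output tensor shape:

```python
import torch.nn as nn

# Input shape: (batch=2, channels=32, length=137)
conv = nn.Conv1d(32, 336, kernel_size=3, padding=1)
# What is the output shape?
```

Input: (2, 32, 137) -> Output: (2, 336, 137)

Answer: (2, 336, 137)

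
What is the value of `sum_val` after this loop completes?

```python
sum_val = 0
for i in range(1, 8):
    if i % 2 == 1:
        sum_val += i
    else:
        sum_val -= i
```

Add odd, subtract even
`sum_val` takes the values: 0 → 1 → -1 → 2 → -2 → 3 → -3 → 4

Answer: 4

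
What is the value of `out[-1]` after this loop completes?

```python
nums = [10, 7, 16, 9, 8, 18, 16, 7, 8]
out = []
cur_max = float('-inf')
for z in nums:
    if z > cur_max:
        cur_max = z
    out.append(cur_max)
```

Running max ends at 18
`out` takes the values: [] → [10] → [10, 10] → [10, 10, 16] → [10, 10, 16, 16] → [10, 10, 16, 16, 16] → [10, 10, 16, 16, 16, 18] → [10, 10, 16, 16, 16, 18, 18] → [10, 10, 16, 16, 16, 18, 18, 18] → [10, 10, 16, 16, 16, 18, 18, 18, 18]
So `out[-1]` = 18

Answer: 18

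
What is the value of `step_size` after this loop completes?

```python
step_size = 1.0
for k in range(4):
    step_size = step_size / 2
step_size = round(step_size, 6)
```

Halving LR 4 times: 1 / 2^4
`step_size` takes the values: 1.0 → 0.5 → 0.25 → 0.125 → 0.0625

Answer: 0.0625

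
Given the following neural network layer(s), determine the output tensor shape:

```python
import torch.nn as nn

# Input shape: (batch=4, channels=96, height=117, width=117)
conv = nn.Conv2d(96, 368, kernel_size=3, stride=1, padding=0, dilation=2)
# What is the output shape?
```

Input: (4, 96, 117, 117) -> Output: (4, 368, 113, 113)

Answer: (4, 368, 113, 113)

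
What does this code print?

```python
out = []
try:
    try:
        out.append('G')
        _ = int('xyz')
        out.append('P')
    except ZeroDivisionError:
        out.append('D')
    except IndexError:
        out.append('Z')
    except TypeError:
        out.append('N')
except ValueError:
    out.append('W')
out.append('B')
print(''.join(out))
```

Execution trace: 'G' (inner try body) → 'W' (outer except ValueError) → 'B' (after the try/except). Output: GWB

Answer: GWB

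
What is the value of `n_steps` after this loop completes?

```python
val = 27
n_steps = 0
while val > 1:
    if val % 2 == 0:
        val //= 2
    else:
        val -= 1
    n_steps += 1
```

Steps to reduce 27 to 1
`n_steps` takes the values: 0 → 1 → 2 → 3 → 4 → 5 → 6 → 7

Answer: 7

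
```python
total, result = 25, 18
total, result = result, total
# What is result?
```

Trace:
`total, result = 25, 18` → total = 25; result = 18
`total, result = result, total` → total = 18; result = 25
So result = 25

Answer: 25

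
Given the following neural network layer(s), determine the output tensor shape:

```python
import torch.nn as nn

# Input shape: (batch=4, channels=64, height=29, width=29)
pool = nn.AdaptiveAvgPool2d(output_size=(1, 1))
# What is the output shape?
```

Input: (4, 64, 29, 29) -> Output: (4, 64, 1, 1)

Answer: (4, 64, 1, 1)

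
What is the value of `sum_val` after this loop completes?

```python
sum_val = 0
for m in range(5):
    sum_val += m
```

Sum of 0 to 4 = 10
`sum_val` takes the values: 0 → 1 → 3 → 6 → 10

Answer: 10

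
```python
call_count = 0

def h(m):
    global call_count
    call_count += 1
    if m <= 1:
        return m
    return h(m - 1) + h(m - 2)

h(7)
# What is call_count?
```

Calls(m) = 1 + Calls(m-1) + Calls(m-2); Calls(0)=Calls(1)=1. For m=7 this gives 41.

Answer: 41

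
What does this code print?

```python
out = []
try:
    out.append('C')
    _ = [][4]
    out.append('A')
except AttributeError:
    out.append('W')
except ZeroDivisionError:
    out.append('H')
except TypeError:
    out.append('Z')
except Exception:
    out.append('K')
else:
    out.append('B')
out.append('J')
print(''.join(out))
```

Execution trace: 'C' (try body) → 'K' (except Exception) → 'J' (after the try/except). Output: CKJ

Answer: CKJ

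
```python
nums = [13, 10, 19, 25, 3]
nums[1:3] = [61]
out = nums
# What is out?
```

Trace:
`nums = [13, 10, 19, 25, 3]` → nums = [13, 10, 19, 25, 3]
`nums[1:3] = [61]` → nums = [13, 61, 25, 3]
`out = nums` → out = [13, 61, 25, 3]
So out = [13, 61, 25, 3]

Answer: [13, 61, 25, 3]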